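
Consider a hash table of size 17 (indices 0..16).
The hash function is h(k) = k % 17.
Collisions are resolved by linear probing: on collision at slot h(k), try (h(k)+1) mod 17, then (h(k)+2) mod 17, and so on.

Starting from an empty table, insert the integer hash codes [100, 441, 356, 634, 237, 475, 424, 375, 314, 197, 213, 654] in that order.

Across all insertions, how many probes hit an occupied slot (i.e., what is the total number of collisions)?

100: h=15 → slot 15
441: h=16 → slot 16
356: h=16, probe 16,0 → slot 0
634: h=5 → slot 5
237: h=16, probe 16,0,1 → slot 1
475: h=16, probe 16,0,1,2 → slot 2
424: h=16, probe 16,0,1,2,3 → slot 3
375: h=1, probe 1,2,3,4 → slot 4
314: h=8 → slot 8
197: h=10 → slot 10
213: h=9 → slot 9
654: h=8, probe 8,9,10,11 → slot 11
Table: [356, 237, 475, 424, 375, 634, —, —, 314, 213, 197, 654, —, —, —, 100, 441]

16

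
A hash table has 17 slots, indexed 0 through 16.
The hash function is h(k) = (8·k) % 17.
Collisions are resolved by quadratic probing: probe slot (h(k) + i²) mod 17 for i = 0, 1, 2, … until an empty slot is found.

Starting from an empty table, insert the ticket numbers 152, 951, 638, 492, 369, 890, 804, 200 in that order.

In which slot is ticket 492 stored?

Insert 152: h=9, slot 9 empty => index 9.
Insert 951: h=9, slot 9 occupied => index 10.
Insert 638: h=4, slot 4 empty => index 4.
Insert 492: h=9, slots 9,10 occupied => index 13.
Insert 369: h=11, slot 11 empty => index 11.
Insert 890: h=14, slot 14 empty => index 14.
Insert 804: h=6, slot 6 empty => index 6.
Insert 200: h=2, slot 2 empty => index 2.
Table: [., ., 200, ., 638, ., 804, ., ., 152, 951, 369, ., 492, 890, ., .]

13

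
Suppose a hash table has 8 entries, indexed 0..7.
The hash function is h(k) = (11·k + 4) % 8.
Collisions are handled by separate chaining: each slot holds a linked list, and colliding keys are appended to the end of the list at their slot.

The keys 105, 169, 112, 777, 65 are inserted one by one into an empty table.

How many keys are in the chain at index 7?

Insert 105: h=7, bucket 7 empty -> new chain.
Insert 169: h=7, bucket 7 nonempty -> append to chain.
Insert 112: h=4, bucket 4 empty -> new chain.
Insert 777: h=7, bucket 7 nonempty -> append to chain.
Insert 65: h=7, bucket 7 nonempty -> append to chain.
Final buckets:
0: .
1: .
2: .
3: .
4: 112
5: .
6: .
7: 105 -> 169 -> 777 -> 65

4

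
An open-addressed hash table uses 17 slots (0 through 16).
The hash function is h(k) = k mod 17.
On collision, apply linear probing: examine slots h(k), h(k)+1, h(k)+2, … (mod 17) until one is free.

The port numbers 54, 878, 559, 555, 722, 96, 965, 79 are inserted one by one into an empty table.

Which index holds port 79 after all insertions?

16

54 hashes to 3; slot 3 is free => place at 3.
878 hashes to 11; slot 11 is free => place at 11.
559 hashes to 15; slot 15 is free => place at 15.
555 hashes to 11; 11 taken => place at 12.
722 hashes to 8; slot 8 is free => place at 8.
96 hashes to 11; 11,12 taken => place at 13.
965 hashes to 13; 13 taken => place at 14.
79 hashes to 11; 11,12,13,14,15 taken => place at 16.
Table: [∅, ∅, ∅, 54, ∅, ∅, ∅, ∅, 722, ∅, ∅, 878, 555, 96, 965, 559, 79]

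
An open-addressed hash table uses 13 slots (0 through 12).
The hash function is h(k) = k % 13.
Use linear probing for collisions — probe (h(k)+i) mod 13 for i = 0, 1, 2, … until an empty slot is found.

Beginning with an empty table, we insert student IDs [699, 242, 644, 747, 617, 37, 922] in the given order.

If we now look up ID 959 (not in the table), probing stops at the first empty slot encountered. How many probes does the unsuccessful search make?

699 hashes to 10; slot 10 is free → place at 10.
242 hashes to 8; slot 8 is free → place at 8.
644 hashes to 7; slot 7 is free → place at 7.
747 hashes to 6; slot 6 is free → place at 6.
617 hashes to 6; 6,7,8 taken → place at 9.
37 hashes to 11; slot 11 is free → place at 11.
922 hashes to 12; slot 12 is free → place at 12.
Table: [∅, ∅, ∅, ∅, ∅, ∅, 747, 644, 242, 617, 699, 37, 922]
Lookup 959: h=10, probe 10,11,12,0 → slot 0 empty, not found.

4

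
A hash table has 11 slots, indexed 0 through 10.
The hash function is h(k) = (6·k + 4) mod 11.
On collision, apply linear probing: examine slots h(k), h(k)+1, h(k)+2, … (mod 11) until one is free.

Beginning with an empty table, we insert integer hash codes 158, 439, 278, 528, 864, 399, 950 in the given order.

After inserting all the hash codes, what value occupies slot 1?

399

158: h=6 -> slot 6
439: h=9 -> slot 9
278: h=0 -> slot 0
528: h=4 -> slot 4
864: h=7 -> slot 7
399: h=0, probe 0,1 -> slot 1
950: h=6, probe 6,7,8 -> slot 8
Table: [278, 399, ∅, ∅, 528, ∅, 158, 864, 950, 439, ∅]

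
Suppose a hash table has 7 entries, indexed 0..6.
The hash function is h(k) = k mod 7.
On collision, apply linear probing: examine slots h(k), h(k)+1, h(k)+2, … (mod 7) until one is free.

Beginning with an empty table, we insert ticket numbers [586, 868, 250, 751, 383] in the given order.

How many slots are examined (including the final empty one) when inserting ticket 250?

586: h=5 -> slot 5
868: h=0 -> slot 0
250: h=5, probe 5,6 -> slot 6
751: h=2 -> slot 2
383: h=5, probe 5,6,0,1 -> slot 1
Table: [868, 383, 751, ∅, ∅, 586, 250]

2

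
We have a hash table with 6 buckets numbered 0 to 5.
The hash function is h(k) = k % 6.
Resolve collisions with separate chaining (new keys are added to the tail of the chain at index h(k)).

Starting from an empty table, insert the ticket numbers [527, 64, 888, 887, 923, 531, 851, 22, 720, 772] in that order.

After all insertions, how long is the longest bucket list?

Insert 527: h=5, bucket 5 empty → new chain.
Insert 64: h=4, bucket 4 empty → new chain.
Insert 888: h=0, bucket 0 empty → new chain.
Insert 887: h=5, bucket 5 nonempty → append to chain.
Insert 923: h=5, bucket 5 nonempty → append to chain.
Insert 531: h=3, bucket 3 empty → new chain.
Insert 851: h=5, bucket 5 nonempty → append to chain.
Insert 22: h=4, bucket 4 nonempty → append to chain.
Insert 720: h=0, bucket 0 nonempty → append to chain.
Insert 772: h=4, bucket 4 nonempty → append to chain.
Final buckets:
0: 888 -> 720
1: .
2: .
3: 531
4: 64 -> 22 -> 772
5: 527 -> 887 -> 923 -> 851

4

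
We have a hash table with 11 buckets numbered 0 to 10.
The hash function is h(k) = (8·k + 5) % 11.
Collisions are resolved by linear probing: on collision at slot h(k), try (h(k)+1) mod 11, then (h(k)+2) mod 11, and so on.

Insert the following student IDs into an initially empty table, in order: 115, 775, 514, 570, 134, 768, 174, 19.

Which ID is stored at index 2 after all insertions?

775

Insert 115: h=1, slot 1 empty -> index 1.
Insert 775: h=1, slot 1 occupied -> index 2.
Insert 514: h=3, slot 3 empty -> index 3.
Insert 570: h=0, slot 0 empty -> index 0.
Insert 134: h=10, slot 10 empty -> index 10.
Insert 768: h=0, slots 0,1,2,3 occupied -> index 4.
Insert 174: h=0, slots 0,1,2,3,4 occupied -> index 5.
Insert 19: h=3, slots 3,4,5 occupied -> index 6.
Table: [570, 115, 775, 514, 768, 174, 19, ., ., ., 134]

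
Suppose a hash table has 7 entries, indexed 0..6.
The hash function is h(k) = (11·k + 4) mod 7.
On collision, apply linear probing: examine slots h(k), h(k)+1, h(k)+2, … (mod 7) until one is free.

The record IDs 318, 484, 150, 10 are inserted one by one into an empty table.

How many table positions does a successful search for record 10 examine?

318 hashes to 2; slot 2 is free => place at 2.
484 hashes to 1; slot 1 is free => place at 1.
150 hashes to 2; 2 taken => place at 3.
10 hashes to 2; 2,3 taken => place at 4.
Table: [—, 484, 318, 150, 10, —, —]
Lookup 10: h=2, probe 2,3,4 → found at 4.

3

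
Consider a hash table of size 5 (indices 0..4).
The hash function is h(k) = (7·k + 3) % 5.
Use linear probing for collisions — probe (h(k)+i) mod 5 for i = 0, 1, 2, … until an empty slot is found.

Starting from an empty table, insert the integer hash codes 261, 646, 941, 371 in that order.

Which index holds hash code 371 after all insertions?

3

261 hashes to 0; slot 0 is free -> place at 0.
646 hashes to 0; 0 taken -> place at 1.
941 hashes to 0; 0,1 taken -> place at 2.
371 hashes to 0; 0,1,2 taken -> place at 3.
Table: [261, 646, 941, 371, .]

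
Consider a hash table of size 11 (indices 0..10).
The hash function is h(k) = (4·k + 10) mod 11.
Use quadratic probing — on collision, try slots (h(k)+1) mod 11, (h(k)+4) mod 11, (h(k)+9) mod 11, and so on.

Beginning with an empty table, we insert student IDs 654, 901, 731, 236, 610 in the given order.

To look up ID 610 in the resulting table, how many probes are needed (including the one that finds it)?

654: h=8 → slot 8
901: h=6 → slot 6
731: h=8, probe 8,9 → slot 9
236: h=8, probe 8,9,1 → slot 1
610: h=8, probe 8,9,1,6,2 → slot 2
Table: [∅, 236, 610, ∅, ∅, ∅, 901, ∅, 654, 731, ∅]
Lookup 610: h=8, probe 8,9,1,6,2 → found at 2.

5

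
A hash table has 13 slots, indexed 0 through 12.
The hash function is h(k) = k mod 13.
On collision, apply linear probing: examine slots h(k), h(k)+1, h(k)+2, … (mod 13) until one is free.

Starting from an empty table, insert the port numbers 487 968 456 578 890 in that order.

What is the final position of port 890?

9

Insert 487: h=6, slot 6 empty -> index 6.
Insert 968: h=6, slot 6 occupied -> index 7.
Insert 456: h=1, slot 1 empty -> index 1.
Insert 578: h=6, slots 6,7 occupied -> index 8.
Insert 890: h=6, slots 6,7,8 occupied -> index 9.
Table: [∅, 456, ∅, ∅, ∅, ∅, 487, 968, 578, 890, ∅, ∅, ∅]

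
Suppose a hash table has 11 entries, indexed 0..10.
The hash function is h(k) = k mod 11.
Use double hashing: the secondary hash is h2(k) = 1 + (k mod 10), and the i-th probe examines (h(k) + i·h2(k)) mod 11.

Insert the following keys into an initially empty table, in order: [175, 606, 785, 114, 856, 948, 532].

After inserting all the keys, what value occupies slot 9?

175: h=10 => slot 10
606: h=1 => slot 1
785: h=4 => slot 4
114: h=4, h2=5, probe 4,9 => slot 9
856: h=9, h2=7, probe 9,5 => slot 5
948: h=2 => slot 2
532: h=4, h2=3, probe 4,7 => slot 7
Table: [∅, 606, 948, ∅, 785, 856, ∅, 532, ∅, 114, 175]

114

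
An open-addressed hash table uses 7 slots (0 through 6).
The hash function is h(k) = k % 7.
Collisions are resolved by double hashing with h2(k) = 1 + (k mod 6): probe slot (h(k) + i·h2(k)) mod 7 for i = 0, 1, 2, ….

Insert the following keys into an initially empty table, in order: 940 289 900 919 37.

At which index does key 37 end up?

Insert 940: h=2, slot 2 empty -> index 2.
Insert 289: h=2, h2=2, slot 2 occupied -> index 4.
Insert 900: h=4, h2=1, slot 4 occupied -> index 5.
Insert 919: h=2, h2=2, slots 2,4 occupied -> index 6.
Insert 37: h=2, h2=2, slots 2,4,6 occupied -> index 1.
Table: [∅, 37, 940, ∅, 289, 900, 919]

1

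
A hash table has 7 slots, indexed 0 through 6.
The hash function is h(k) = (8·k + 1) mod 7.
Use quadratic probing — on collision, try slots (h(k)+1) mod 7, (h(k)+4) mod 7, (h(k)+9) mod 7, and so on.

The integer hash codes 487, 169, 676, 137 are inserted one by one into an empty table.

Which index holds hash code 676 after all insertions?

6

Insert 487: h=5, slot 5 empty → index 5.
Insert 169: h=2, slot 2 empty → index 2.
Insert 676: h=5, slot 5 occupied → index 6.
Insert 137: h=5, slots 5,6,2 occupied → index 0.
Table: [137, —, 169, —, —, 487, 676]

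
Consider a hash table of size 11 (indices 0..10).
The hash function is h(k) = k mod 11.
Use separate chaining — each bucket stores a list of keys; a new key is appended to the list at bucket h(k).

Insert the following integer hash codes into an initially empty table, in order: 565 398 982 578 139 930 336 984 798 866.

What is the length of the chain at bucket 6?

Insert 565: h=4, bucket 4 empty -> new chain.
Insert 398: h=2, bucket 2 empty -> new chain.
Insert 982: h=3, bucket 3 empty -> new chain.
Insert 578: h=6, bucket 6 empty -> new chain.
Insert 139: h=7, bucket 7 empty -> new chain.
Insert 930: h=6, bucket 6 nonempty -> append to chain.
Insert 336: h=6, bucket 6 nonempty -> append to chain.
Insert 984: h=5, bucket 5 empty -> new chain.
Insert 798: h=6, bucket 6 nonempty -> append to chain.
Insert 866: h=8, bucket 8 empty -> new chain.
Final buckets:
0: ∅
1: ∅
2: 398
3: 982
4: 565
5: 984
6: 578 -> 930 -> 336 -> 798
7: 139
8: 866
9: ∅
10: ∅

4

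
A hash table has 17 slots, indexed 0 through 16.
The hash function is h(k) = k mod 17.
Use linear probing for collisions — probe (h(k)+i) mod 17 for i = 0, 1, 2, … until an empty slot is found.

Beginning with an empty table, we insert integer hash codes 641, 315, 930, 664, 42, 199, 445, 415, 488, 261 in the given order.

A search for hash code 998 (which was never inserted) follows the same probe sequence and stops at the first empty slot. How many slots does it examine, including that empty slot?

5

641: h=12 => slot 12
315: h=9 => slot 9
930: h=12, probe 12,13 => slot 13
664: h=1 => slot 1
42: h=8 => slot 8
199: h=12, probe 12,13,14 => slot 14
445: h=3 => slot 3
415: h=7 => slot 7
488: h=12, probe 12,13,14,15 => slot 15
261: h=6 => slot 6
Table: [_, 664, _, 445, _, _, 261, 415, 42, 315, _, _, 641, 930, 199, 488, _]
Lookup 998: h=12, probe 12,13,14,15,16 → slot 16 empty, not found.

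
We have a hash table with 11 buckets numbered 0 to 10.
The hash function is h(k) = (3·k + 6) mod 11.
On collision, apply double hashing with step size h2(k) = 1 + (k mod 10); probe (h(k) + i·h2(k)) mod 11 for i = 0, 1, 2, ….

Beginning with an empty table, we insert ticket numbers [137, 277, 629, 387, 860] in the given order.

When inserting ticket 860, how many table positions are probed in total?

Insert 137: h=10, slot 10 empty => index 10.
Insert 277: h=1, slot 1 empty => index 1.
Insert 629: h=1, h2=10, slot 1 occupied => index 0.
Insert 387: h=1, h2=8, slot 1 occupied => index 9.
Insert 860: h=1, h2=1, slot 1 occupied => index 2.
Table: [629, 277, 860, -, -, -, -, -, -, 387, 137]

2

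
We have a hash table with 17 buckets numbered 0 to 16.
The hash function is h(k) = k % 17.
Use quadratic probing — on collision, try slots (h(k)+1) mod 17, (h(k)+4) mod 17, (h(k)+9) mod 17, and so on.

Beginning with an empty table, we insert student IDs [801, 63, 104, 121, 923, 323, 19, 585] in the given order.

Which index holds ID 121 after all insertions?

6

801: h=2 -> slot 2
63: h=12 -> slot 12
104: h=2, probe 2,3 -> slot 3
121: h=2, probe 2,3,6 -> slot 6
923: h=5 -> slot 5
323: h=0 -> slot 0
19: h=2, probe 2,3,6,11 -> slot 11
585: h=7 -> slot 7
Table: [323, _, 801, 104, _, 923, 121, 585, _, _, _, 19, 63, _, _, _, _]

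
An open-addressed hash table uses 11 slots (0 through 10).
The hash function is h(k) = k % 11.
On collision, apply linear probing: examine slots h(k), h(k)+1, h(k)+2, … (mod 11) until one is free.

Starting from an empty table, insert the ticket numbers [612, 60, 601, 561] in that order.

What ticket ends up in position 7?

Insert 612: h=7, slot 7 empty => index 7.
Insert 60: h=5, slot 5 empty => index 5.
Insert 601: h=7, slot 7 occupied => index 8.
Insert 561: h=0, slot 0 empty => index 0.
Table: [561, ∅, ∅, ∅, ∅, 60, ∅, 612, 601, ∅, ∅]

612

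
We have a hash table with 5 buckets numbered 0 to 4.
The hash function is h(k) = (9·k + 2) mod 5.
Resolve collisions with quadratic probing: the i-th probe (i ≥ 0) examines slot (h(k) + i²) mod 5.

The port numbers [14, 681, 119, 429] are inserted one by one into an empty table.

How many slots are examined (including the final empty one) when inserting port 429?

3

14: h=3 → slot 3
681: h=1 → slot 1
119: h=3, probe 3,4 → slot 4
429: h=3, probe 3,4,2 → slot 2
Table: [-, 681, 429, 14, 119]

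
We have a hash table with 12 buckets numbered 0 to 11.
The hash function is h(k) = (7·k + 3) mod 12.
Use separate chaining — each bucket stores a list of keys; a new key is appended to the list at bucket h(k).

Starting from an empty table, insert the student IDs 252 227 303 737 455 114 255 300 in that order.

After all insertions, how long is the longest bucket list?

2

Insert 252: h=3, bucket 3 empty → new chain.
Insert 227: h=8, bucket 8 empty → new chain.
Insert 303: h=0, bucket 0 empty → new chain.
Insert 737: h=2, bucket 2 empty → new chain.
Insert 455: h=8, bucket 8 nonempty → append to chain.
Insert 114: h=9, bucket 9 empty → new chain.
Insert 255: h=0, bucket 0 nonempty → append to chain.
Insert 300: h=3, bucket 3 nonempty → append to chain.
Final buckets:
0: 303 -> 255
1: ∅
2: 737
3: 252 -> 300
4: ∅
5: ∅
6: ∅
7: ∅
8: 227 -> 455
9: 114
10: ∅
11: ∅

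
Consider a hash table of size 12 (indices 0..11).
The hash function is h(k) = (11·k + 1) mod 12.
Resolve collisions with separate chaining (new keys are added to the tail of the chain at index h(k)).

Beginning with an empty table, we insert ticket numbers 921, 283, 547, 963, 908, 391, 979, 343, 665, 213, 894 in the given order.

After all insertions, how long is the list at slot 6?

Insert 921: h=4, bucket 4 empty → new chain.
Insert 283: h=6, bucket 6 empty → new chain.
Insert 547: h=6, bucket 6 nonempty → append to chain.
Insert 963: h=10, bucket 10 empty → new chain.
Insert 908: h=5, bucket 5 empty → new chain.
Insert 391: h=6, bucket 6 nonempty → append to chain.
Insert 979: h=6, bucket 6 nonempty → append to chain.
Insert 343: h=6, bucket 6 nonempty → append to chain.
Insert 665: h=8, bucket 8 empty → new chain.
Insert 213: h=4, bucket 4 nonempty → append to chain.
Insert 894: h=7, bucket 7 empty → new chain.
Final buckets:
0: .
1: .
2: .
3: .
4: 921 -> 213
5: 908
6: 283 -> 547 -> 391 -> 979 -> 343
7: 894
8: 665
9: .
10: 963
11: .

5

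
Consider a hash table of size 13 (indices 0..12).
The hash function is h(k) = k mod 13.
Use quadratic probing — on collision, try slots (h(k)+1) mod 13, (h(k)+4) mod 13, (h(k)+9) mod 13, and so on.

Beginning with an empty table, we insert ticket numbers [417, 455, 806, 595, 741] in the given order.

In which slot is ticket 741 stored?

417 hashes to 1; slot 1 is free → place at 1.
455 hashes to 0; slot 0 is free → place at 0.
806 hashes to 0; 0,1 taken → place at 4.
595 hashes to 10; slot 10 is free → place at 10.
741 hashes to 0; 0,1,4 taken → place at 9.
Table: [455, 417, ∅, ∅, 806, ∅, ∅, ∅, ∅, 741, 595, ∅, ∅]

9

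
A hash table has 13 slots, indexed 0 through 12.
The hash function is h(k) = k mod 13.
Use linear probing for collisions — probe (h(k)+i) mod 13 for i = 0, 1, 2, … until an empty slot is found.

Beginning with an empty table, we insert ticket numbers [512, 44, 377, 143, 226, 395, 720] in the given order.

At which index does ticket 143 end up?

1

Insert 512: h=5, slot 5 empty -> index 5.
Insert 44: h=5, slot 5 occupied -> index 6.
Insert 377: h=0, slot 0 empty -> index 0.
Insert 143: h=0, slot 0 occupied -> index 1.
Insert 226: h=5, slots 5,6 occupied -> index 7.
Insert 395: h=5, slots 5,6,7 occupied -> index 8.
Insert 720: h=5, slots 5,6,7,8 occupied -> index 9.
Table: [377, 143, ∅, ∅, ∅, 512, 44, 226, 395, 720, ∅, ∅, ∅]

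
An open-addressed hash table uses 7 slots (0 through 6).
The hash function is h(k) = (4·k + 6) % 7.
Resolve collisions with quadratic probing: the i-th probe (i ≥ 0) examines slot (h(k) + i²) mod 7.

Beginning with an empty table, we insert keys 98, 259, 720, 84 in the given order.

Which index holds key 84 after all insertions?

98 hashes to 6; slot 6 is free => place at 6.
259 hashes to 6; 6 taken => place at 0.
720 hashes to 2; slot 2 is free => place at 2.
84 hashes to 6; 6,0 taken => place at 3.
Table: [259, ., 720, 84, ., ., 98]

3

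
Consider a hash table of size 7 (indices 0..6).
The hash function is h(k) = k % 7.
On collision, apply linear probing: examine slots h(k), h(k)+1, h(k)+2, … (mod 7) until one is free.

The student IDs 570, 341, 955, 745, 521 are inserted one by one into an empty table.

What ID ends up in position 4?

570: h=3 => slot 3
341: h=5 => slot 5
955: h=3, probe 3,4 => slot 4
745: h=3, probe 3,4,5,6 => slot 6
521: h=3, probe 3,4,5,6,0 => slot 0
Table: [521, -, -, 570, 955, 341, 745]

955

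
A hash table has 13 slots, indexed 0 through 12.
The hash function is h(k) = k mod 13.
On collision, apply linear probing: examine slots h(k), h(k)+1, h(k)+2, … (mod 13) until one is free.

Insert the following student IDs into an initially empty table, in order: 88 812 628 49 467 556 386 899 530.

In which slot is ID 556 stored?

0

Insert 88: h=10, slot 10 empty -> index 10.
Insert 812: h=6, slot 6 empty -> index 6.
Insert 628: h=4, slot 4 empty -> index 4.
Insert 49: h=10, slot 10 occupied -> index 11.
Insert 467: h=12, slot 12 empty -> index 12.
Insert 556: h=10, slots 10,11,12 occupied -> index 0.
Insert 386: h=9, slot 9 empty -> index 9.
Insert 899: h=2, slot 2 empty -> index 2.
Insert 530: h=10, slots 10,11,12,0 occupied -> index 1.
Table: [556, 530, 899, -, 628, -, 812, -, -, 386, 88, 49, 467]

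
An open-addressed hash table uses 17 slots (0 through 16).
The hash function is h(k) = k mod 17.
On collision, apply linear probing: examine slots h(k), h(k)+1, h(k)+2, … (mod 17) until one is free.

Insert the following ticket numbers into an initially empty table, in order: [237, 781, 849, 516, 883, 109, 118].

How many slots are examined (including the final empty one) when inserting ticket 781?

Insert 237: h=16, slot 16 empty -> index 16.
Insert 781: h=16, slot 16 occupied -> index 0.
Insert 849: h=16, slots 16,0 occupied -> index 1.
Insert 516: h=6, slot 6 empty -> index 6.
Insert 883: h=16, slots 16,0,1 occupied -> index 2.
Insert 109: h=7, slot 7 empty -> index 7.
Insert 118: h=16, slots 16,0,1,2 occupied -> index 3.
Table: [781, 849, 883, 118, ., ., 516, 109, ., ., ., ., ., ., ., ., 237]

2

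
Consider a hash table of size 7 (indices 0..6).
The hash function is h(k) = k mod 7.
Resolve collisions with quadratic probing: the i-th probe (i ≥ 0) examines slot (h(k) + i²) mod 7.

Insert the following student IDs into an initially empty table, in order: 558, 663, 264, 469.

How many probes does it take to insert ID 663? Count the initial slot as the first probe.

2

558 hashes to 5; slot 5 is free → place at 5.
663 hashes to 5; 5 taken → place at 6.
264 hashes to 5; 5,6 taken → place at 2.
469 hashes to 0; slot 0 is free → place at 0.
Table: [469, —, 264, —, —, 558, 663]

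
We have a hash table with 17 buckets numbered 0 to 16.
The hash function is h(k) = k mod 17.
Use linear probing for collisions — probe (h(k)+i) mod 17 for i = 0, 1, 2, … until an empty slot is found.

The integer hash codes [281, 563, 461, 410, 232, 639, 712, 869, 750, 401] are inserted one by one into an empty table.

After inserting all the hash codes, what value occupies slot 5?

281: h=9 -> slot 9
563: h=2 -> slot 2
461: h=2, probe 2,3 -> slot 3
410: h=2, probe 2,3,4 -> slot 4
232: h=11 -> slot 11
639: h=10 -> slot 10
712: h=15 -> slot 15
869: h=2, probe 2,3,4,5 -> slot 5
750: h=2, probe 2,3,4,5,6 -> slot 6
401: h=10, probe 10,11,12 -> slot 12
Table: [-, -, 563, 461, 410, 869, 750, -, -, 281, 639, 232, 401, -, -, 712, -]

869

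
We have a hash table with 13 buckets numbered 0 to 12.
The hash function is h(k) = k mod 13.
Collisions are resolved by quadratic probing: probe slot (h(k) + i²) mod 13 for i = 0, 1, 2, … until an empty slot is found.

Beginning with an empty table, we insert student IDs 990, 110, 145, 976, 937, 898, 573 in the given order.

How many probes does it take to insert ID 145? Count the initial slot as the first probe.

990: h=2 → slot 2
110: h=6 → slot 6
145: h=2, probe 2,3 → slot 3
976: h=1 → slot 1
937: h=1, probe 1,2,5 → slot 5
898: h=1, probe 1,2,5,10 → slot 10
573: h=1, probe 1,2,5,10,4 → slot 4
Table: [_, 976, 990, 145, 573, 937, 110, _, _, _, 898, _, _]

2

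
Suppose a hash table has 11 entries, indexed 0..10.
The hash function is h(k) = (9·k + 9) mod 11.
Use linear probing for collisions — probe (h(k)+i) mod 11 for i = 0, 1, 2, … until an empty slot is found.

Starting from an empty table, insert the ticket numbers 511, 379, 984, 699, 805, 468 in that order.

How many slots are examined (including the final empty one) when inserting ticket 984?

3

511 hashes to 10; slot 10 is free => place at 10.
379 hashes to 10; 10 taken => place at 0.
984 hashes to 10; 10,0 taken => place at 1.
699 hashes to 8; slot 8 is free => place at 8.
805 hashes to 5; slot 5 is free => place at 5.
468 hashes to 8; 8 taken => place at 9.
Table: [379, 984, _, _, _, 805, _, _, 699, 468, 511]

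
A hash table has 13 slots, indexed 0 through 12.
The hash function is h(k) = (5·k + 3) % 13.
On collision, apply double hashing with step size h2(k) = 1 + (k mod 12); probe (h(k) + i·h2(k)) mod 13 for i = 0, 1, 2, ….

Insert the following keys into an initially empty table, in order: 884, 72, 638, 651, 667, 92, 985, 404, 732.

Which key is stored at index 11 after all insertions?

732

884 hashes to 3; slot 3 is free => place at 3.
72 hashes to 12; slot 12 is free => place at 12.
638 hashes to 8; slot 8 is free => place at 8.
651 hashes to 8, h2=4; 8,12,3 taken => place at 7.
667 hashes to 10; slot 10 is free => place at 10.
92 hashes to 8, h2=9; 8 taken => place at 4.
985 hashes to 1; slot 1 is free => place at 1.
404 hashes to 8, h2=9; 8,4 taken => place at 0.
732 hashes to 10, h2=1; 10 taken => place at 11.
Table: [404, 985, ., 884, 92, ., ., 651, 638, ., 667, 732, 72]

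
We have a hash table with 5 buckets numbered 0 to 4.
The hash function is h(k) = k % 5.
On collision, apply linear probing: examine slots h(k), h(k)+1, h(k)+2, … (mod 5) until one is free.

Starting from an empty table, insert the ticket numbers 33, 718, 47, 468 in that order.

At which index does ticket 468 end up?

33: h=3 → slot 3
718: h=3, probe 3,4 → slot 4
47: h=2 → slot 2
468: h=3, probe 3,4,0 → slot 0
Table: [468, _, 47, 33, 718]

0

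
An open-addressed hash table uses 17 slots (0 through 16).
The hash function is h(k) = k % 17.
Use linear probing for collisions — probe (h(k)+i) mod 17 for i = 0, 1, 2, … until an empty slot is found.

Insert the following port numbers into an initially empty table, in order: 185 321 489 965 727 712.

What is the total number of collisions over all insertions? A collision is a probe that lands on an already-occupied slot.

9

185 hashes to 15; slot 15 is free → place at 15.
321 hashes to 15; 15 taken → place at 16.
489 hashes to 13; slot 13 is free → place at 13.
965 hashes to 13; 13 taken → place at 14.
727 hashes to 13; 13,14,15,16 taken → place at 0.
712 hashes to 15; 15,16,0 taken → place at 1.
Table: [727, 712, ∅, ∅, ∅, ∅, ∅, ∅, ∅, ∅, ∅, ∅, ∅, 489, 965, 185, 321]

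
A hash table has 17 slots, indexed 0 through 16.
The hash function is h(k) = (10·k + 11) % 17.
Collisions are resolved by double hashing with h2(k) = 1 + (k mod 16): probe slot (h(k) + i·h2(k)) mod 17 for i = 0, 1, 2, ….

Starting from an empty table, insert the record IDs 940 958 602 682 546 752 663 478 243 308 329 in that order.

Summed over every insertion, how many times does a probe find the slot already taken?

9

940 hashes to 10; slot 10 is free -> place at 10.
958 hashes to 3; slot 3 is free -> place at 3.
602 hashes to 13; slot 13 is free -> place at 13.
682 hashes to 14; slot 14 is free -> place at 14.
546 hashes to 14, h2=3; 14 taken -> place at 0.
752 hashes to 0, h2=1; 0 taken -> place at 1.
663 hashes to 11; slot 11 is free -> place at 11.
478 hashes to 14, h2=15; 14 taken -> place at 12.
243 hashes to 10, h2=4; 10,14,1 taken -> place at 5.
308 hashes to 14, h2=5; 14 taken -> place at 2.
329 hashes to 3, h2=10; 3,13 taken -> place at 6.
Table: [546, 752, 308, 958, ., 243, 329, ., ., ., 940, 663, 478, 602, 682, ., .]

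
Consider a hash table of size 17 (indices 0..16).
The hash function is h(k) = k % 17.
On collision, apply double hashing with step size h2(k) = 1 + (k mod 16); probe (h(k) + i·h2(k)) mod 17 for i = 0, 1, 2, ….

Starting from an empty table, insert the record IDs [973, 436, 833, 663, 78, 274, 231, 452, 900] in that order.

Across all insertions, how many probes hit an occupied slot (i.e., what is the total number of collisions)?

3

973: h=4 -> slot 4
436: h=11 -> slot 11
833: h=0 -> slot 0
663: h=0, h2=8, probe 0,8 -> slot 8
78: h=10 -> slot 10
274: h=2 -> slot 2
231: h=10, h2=8, probe 10,1 -> slot 1
452: h=10, h2=5, probe 10,15 -> slot 15
900: h=16 -> slot 16
Table: [833, 231, 274, _, 973, _, _, _, 663, _, 78, 436, _, _, _, 452, 900]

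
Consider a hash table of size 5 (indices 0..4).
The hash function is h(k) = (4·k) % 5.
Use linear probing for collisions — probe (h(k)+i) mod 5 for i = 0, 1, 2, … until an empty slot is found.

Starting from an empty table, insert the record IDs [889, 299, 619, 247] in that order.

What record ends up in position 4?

Insert 889: h=1, slot 1 empty => index 1.
Insert 299: h=1, slot 1 occupied => index 2.
Insert 619: h=1, slots 1,2 occupied => index 3.
Insert 247: h=3, slot 3 occupied => index 4.
Table: [., 889, 299, 619, 247]

247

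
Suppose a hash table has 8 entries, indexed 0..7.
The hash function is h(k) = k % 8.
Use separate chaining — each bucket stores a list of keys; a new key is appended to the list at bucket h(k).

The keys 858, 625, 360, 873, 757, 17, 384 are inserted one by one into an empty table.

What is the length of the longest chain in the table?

Insert 858: h=2, bucket 2 empty -> new chain.
Insert 625: h=1, bucket 1 empty -> new chain.
Insert 360: h=0, bucket 0 empty -> new chain.
Insert 873: h=1, bucket 1 nonempty -> append to chain.
Insert 757: h=5, bucket 5 empty -> new chain.
Insert 17: h=1, bucket 1 nonempty -> append to chain.
Insert 384: h=0, bucket 0 nonempty -> append to chain.
Final buckets:
0: 360 -> 384
1: 625 -> 873 -> 17
2: 858
3: ∅
4: ∅
5: 757
6: ∅
7: ∅

3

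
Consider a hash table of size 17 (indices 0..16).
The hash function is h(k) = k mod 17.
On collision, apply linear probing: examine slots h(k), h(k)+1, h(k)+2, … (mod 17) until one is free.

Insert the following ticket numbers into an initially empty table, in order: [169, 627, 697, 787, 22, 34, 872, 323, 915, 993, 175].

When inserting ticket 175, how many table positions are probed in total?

Insert 169: h=16, slot 16 empty => index 16.
Insert 627: h=15, slot 15 empty => index 15.
Insert 697: h=0, slot 0 empty => index 0.
Insert 787: h=5, slot 5 empty => index 5.
Insert 22: h=5, slot 5 occupied => index 6.
Insert 34: h=0, slot 0 occupied => index 1.
Insert 872: h=5, slots 5,6 occupied => index 7.
Insert 323: h=0, slots 0,1 occupied => index 2.
Insert 915: h=14, slot 14 empty => index 14.
Insert 993: h=7, slot 7 occupied => index 8.
Insert 175: h=5, slots 5,6,7,8 occupied => index 9.
Table: [697, 34, 323, -, -, 787, 22, 872, 993, 175, -, -, -, -, 915, 627, 169]

5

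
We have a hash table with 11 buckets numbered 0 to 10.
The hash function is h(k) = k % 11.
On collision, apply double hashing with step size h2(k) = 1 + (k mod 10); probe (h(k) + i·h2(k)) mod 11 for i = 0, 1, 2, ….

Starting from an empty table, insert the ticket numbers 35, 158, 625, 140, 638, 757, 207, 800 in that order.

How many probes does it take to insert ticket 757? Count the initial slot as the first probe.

Insert 35: h=2, slot 2 empty → index 2.
Insert 158: h=4, slot 4 empty → index 4.
Insert 625: h=9, slot 9 empty → index 9.
Insert 140: h=8, slot 8 empty → index 8.
Insert 638: h=0, slot 0 empty → index 0.
Insert 757: h=9, h2=8, slot 9 occupied → index 6.
Insert 207: h=9, h2=8, slots 9,6 occupied → index 3.
Insert 800: h=8, h2=1, slots 8,9 occupied → index 10.
Table: [638, ., 35, 207, 158, ., 757, ., 140, 625, 800]

2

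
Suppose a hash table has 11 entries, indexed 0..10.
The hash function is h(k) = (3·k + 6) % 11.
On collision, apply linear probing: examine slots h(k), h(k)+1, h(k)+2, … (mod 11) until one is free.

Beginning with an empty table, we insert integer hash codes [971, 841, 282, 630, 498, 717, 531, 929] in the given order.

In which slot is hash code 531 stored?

8

Insert 971: h=4, slot 4 empty → index 4.
Insert 841: h=10, slot 10 empty → index 10.
Insert 282: h=5, slot 5 empty → index 5.
Insert 630: h=4, slots 4,5 occupied → index 6.
Insert 498: h=4, slots 4,5,6 occupied → index 7.
Insert 717: h=1, slot 1 empty → index 1.
Insert 531: h=4, slots 4,5,6,7 occupied → index 8.
Insert 929: h=10, slot 10 occupied → index 0.
Table: [929, 717, -, -, 971, 282, 630, 498, 531, -, 841]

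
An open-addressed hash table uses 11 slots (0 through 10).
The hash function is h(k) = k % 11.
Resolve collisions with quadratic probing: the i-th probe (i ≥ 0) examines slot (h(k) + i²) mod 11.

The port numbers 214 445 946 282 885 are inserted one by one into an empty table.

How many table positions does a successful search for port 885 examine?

214: h=5 → slot 5
445: h=5, probe 5,6 → slot 6
946: h=0 → slot 0
282: h=7 → slot 7
885: h=5, probe 5,6,9 → slot 9
Table: [946, _, _, _, _, 214, 445, 282, _, 885, _]
Lookup 885: h=5, probe 5,6,9 → found at 9.

3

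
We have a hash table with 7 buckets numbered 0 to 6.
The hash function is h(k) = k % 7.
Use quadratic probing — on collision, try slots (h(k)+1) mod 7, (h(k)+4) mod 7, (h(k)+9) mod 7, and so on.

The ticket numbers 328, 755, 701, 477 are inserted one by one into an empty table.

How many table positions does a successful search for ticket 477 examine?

328 hashes to 6; slot 6 is free -> place at 6.
755 hashes to 6; 6 taken -> place at 0.
701 hashes to 1; slot 1 is free -> place at 1.
477 hashes to 1; 1 taken -> place at 2.
Table: [755, 701, 477, -, -, -, 328]
Lookup 477: h=1, probe 1,2 → found at 2.

2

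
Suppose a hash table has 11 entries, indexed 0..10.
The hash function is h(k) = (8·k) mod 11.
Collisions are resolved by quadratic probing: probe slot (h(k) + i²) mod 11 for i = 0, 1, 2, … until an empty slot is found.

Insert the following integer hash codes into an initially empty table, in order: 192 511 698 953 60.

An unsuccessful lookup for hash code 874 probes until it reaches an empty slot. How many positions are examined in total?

Insert 192: h=7, slot 7 empty -> index 7.
Insert 511: h=7, slot 7 occupied -> index 8.
Insert 698: h=7, slots 7,8 occupied -> index 0.
Insert 953: h=1, slot 1 empty -> index 1.
Insert 60: h=7, slots 7,8,0 occupied -> index 5.
Table: [698, 953, _, _, _, 60, _, 192, 511, _, _]
Lookup 874: h=7, probe 7,8,0,5,1,10 → slot 10 empty, not found.

6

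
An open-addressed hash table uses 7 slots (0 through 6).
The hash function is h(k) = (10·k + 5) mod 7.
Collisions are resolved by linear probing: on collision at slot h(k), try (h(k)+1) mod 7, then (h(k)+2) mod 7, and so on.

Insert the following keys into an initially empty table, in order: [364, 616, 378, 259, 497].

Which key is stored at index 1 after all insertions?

364: h=5 => slot 5
616: h=5, probe 5,6 => slot 6
378: h=5, probe 5,6,0 => slot 0
259: h=5, probe 5,6,0,1 => slot 1
497: h=5, probe 5,6,0,1,2 => slot 2
Table: [378, 259, 497, ∅, ∅, 364, 616]

259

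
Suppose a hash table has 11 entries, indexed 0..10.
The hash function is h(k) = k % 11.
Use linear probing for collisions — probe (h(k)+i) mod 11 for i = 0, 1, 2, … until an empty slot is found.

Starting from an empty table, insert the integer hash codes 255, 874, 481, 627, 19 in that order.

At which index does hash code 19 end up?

Insert 255: h=2, slot 2 empty -> index 2.
Insert 874: h=5, slot 5 empty -> index 5.
Insert 481: h=8, slot 8 empty -> index 8.
Insert 627: h=0, slot 0 empty -> index 0.
Insert 19: h=8, slot 8 occupied -> index 9.
Table: [627, _, 255, _, _, 874, _, _, 481, 19, _]

9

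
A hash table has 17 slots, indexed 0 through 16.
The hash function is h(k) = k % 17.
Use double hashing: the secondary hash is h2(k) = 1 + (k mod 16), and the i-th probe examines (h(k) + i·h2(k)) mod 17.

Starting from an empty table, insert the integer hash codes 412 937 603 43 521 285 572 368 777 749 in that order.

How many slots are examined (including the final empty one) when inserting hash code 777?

2

Insert 412: h=4, slot 4 empty -> index 4.
Insert 937: h=2, slot 2 empty -> index 2.
Insert 603: h=8, slot 8 empty -> index 8.
Insert 43: h=9, slot 9 empty -> index 9.
Insert 521: h=11, slot 11 empty -> index 11.
Insert 285: h=13, slot 13 empty -> index 13.
Insert 572: h=11, h2=13, slot 11 occupied -> index 7.
Insert 368: h=11, h2=1, slot 11 occupied -> index 12.
Insert 777: h=12, h2=10, slot 12 occupied -> index 5.
Insert 749: h=1, slot 1 empty -> index 1.
Table: [_, 749, 937, _, 412, 777, _, 572, 603, 43, _, 521, 368, 285, _, _, _]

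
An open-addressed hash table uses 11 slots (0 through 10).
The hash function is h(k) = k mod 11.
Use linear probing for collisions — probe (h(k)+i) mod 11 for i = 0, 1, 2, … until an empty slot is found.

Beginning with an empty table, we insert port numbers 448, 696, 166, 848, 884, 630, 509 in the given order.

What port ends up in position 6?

509

Insert 448: h=8, slot 8 empty → index 8.
Insert 696: h=3, slot 3 empty → index 3.
Insert 166: h=1, slot 1 empty → index 1.
Insert 848: h=1, slot 1 occupied → index 2.
Insert 884: h=4, slot 4 empty → index 4.
Insert 630: h=3, slots 3,4 occupied → index 5.
Insert 509: h=3, slots 3,4,5 occupied → index 6.
Table: [., 166, 848, 696, 884, 630, 509, ., 448, ., .]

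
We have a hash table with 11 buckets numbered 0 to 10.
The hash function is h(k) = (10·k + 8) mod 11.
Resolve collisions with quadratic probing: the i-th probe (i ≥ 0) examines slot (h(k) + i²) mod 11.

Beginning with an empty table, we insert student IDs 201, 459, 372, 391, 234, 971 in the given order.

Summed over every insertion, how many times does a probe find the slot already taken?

3

201 hashes to 5; slot 5 is free => place at 5.
459 hashes to 0; slot 0 is free => place at 0.
372 hashes to 10; slot 10 is free => place at 10.
391 hashes to 2; slot 2 is free => place at 2.
234 hashes to 5; 5 taken => place at 6.
971 hashes to 5; 5,6 taken => place at 9.
Table: [459, -, 391, -, -, 201, 234, -, -, 971, 372]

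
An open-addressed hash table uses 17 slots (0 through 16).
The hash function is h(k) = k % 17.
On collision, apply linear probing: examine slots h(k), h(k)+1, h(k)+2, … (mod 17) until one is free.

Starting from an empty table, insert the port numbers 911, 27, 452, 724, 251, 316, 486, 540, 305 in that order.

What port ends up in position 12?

911 hashes to 10; slot 10 is free => place at 10.
27 hashes to 10; 10 taken => place at 11.
452 hashes to 10; 10,11 taken => place at 12.
724 hashes to 10; 10,11,12 taken => place at 13.
251 hashes to 13; 13 taken => place at 14.
316 hashes to 10; 10,11,12,13,14 taken => place at 15.
486 hashes to 10; 10,11,12,13,14,15 taken => place at 16.
540 hashes to 13; 13,14,15,16 taken => place at 0.
305 hashes to 16; 16,0 taken => place at 1.
Table: [540, 305, _, _, _, _, _, _, _, _, 911, 27, 452, 724, 251, 316, 486]

452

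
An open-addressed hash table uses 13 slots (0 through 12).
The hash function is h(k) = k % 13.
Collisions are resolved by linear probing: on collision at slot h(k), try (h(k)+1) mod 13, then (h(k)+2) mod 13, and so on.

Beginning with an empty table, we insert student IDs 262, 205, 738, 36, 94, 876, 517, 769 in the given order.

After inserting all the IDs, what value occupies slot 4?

769

262: h=2 → slot 2
205: h=10 → slot 10
738: h=10, probe 10,11 → slot 11
36: h=10, probe 10,11,12 → slot 12
94: h=3 → slot 3
876: h=5 → slot 5
517: h=10, probe 10,11,12,0 → slot 0
769: h=2, probe 2,3,4 → slot 4
Table: [517, —, 262, 94, 769, 876, —, —, —, —, 205, 738, 36]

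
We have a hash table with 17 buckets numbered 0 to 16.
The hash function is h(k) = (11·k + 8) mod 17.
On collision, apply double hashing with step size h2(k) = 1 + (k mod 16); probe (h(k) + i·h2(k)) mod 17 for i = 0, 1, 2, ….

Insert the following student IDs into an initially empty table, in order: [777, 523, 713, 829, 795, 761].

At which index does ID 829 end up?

12

777: h=4 -> slot 4
523: h=15 -> slot 15
713: h=14 -> slot 14
829: h=15, h2=14, probe 15,12 -> slot 12
795: h=15, h2=12, probe 15,10 -> slot 10
761: h=15, h2=10, probe 15,8 -> slot 8
Table: [∅, ∅, ∅, ∅, 777, ∅, ∅, ∅, 761, ∅, 795, ∅, 829, ∅, 713, 523, ∅]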